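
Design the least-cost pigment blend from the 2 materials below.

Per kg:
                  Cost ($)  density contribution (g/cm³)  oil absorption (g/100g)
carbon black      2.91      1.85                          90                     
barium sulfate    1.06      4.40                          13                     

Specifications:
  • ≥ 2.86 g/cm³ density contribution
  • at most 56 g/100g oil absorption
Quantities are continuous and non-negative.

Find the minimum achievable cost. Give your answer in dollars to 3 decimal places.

$0.689

Let x1 = kg of carbon black, x2 = kg of barium sulfate.
Minimise 2.91x1 + 1.06x2 s.t.:
  1.85x1 + 4.4x2 ≥ 2.86   (density contribution)
  90x1 + 13x2 ≤ 56   (oil absorption)
  x1, x2 ≥ 0.
The optimal basis is {barium sulfate}; carbon black drops out. The density contribution requirement is met with equality.
So barium sulfate = 0.65 kg.
Hence cost = 1.06·0.65 = $0.68900.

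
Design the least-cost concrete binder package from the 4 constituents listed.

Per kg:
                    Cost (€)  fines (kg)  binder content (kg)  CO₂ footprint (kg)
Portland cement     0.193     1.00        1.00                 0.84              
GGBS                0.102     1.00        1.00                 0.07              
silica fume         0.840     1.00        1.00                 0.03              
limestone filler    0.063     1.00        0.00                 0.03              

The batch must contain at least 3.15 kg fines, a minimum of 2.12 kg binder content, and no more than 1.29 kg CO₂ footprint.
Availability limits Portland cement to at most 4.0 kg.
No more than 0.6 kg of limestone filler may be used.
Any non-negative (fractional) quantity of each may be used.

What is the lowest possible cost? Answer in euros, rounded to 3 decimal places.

Treat it as an LP. Let x1 = kg of Portland cement, x2 = kg of GGBS, x3 = kg of silica fume, x4 = kg of limestone filler.
min 0.193x1 + 0.102x2 + 0.84x3 + 0.063x4 subject to:
  1x1 + 1x2 + 1x3 + 1x4 ≥ 3.15   (fines)
  1x1 + 1x2 + 1x3 ≥ 2.12   (binder content)
  0.84x1 + 0.07x2 + 0.03x3 + 0.03x4 ≤ 1.29   (CO₂ footprint)
  x1 ≤ 4
  x4 ≤ 0.6
  x1, x2, x3, x4 ≥ 0.
The cheapest feasible vertex uses only GGBS, limestone filler; Portland cement, silica fume are not used. There the fines and the limestone filler cap constraints are tight.
That vertex is x2 = 2.55, x4 = 0.6.
Cost = 0.102·2.55 + 0.063·0.6 = 0.29790.

€0.298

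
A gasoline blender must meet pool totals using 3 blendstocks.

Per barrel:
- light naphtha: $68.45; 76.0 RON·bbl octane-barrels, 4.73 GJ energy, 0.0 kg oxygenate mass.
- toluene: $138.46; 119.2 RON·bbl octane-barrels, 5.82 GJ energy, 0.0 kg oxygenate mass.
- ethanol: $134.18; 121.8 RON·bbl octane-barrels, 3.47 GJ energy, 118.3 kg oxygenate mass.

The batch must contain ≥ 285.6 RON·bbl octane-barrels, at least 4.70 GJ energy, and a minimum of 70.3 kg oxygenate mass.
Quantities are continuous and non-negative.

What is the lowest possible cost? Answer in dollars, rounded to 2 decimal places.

This is a linear program. Let x1 = barrels of light naphtha, x2 = barrels of toluene, x3 = barrels of ethanol.
Minimize 68.45x1 + 138.46x2 + 134.18x3 subject to:
  76x1 + 119.2x2 + 121.8x3 ≥ 285.6   (octane-barrels)
  4.73x1 + 5.82x2 + 3.47x3 ≥ 4.7   (energy)
  118.3x3 ≥ 70.3   (oxygenate mass)
  x1, x2, x3 ≥ 0.
The optimal basis is {light naphtha, ethanol}; toluene drops out. The octane-barrels and oxygenate mass requirements are met with equality.
Solving gives x1 = 2.80553, x3 = 0.594252.
Total cost: 68.45·2.80553 + 134.18·0.594252 = 271.7753.

$271.78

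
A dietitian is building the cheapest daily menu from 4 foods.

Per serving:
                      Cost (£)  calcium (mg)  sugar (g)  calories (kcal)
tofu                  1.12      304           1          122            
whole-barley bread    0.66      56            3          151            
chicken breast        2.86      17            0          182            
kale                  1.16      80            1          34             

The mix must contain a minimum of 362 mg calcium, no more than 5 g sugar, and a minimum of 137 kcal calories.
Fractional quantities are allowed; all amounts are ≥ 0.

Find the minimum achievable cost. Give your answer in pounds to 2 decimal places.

Treat it as an LP. Let x1 = servings of tofu, x2 = servings of whole-barley bread, x3 = servings of chicken breast, x4 = servings of kale.
Minimise 1.12x1 + 0.66x2 + 2.86x3 + 1.16x4 subject to:
  304x1 + 56x2 + 17x3 + 80x4 ≥ 362   (calcium)
  1x1 + 3x2 + 1x4 ≤ 5   (sugar)
  122x1 + 151x2 + 182x3 + 34x4 ≥ 137   (calories)
  x1, x2, x3, x4 ≥ 0.
The cheapest feasible vertex uses only tofu; whole-barley bread, chicken breast, kale are not used. The calcium requirement is met with equality.
Optimal quantities: tofu = 1.191 servings.
Objective = 1.12·1.191 = 1.3339.

£1.33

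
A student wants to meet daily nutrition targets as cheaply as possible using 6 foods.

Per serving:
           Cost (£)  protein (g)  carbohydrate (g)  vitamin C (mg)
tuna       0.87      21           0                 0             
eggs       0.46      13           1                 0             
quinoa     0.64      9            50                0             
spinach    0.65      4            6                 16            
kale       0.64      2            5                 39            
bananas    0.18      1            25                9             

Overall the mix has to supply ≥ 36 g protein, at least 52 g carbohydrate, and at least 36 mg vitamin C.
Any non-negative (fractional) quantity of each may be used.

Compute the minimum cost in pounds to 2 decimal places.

Let x1 = servings of tuna, x2 = servings of eggs, x3 = servings of quinoa, x4 = servings of spinach, x5 = servings of kale, x6 = servings of bananas.
Minimise 0.87x1 + 0.46x2 + 0.64x3 + 0.65x4 + 0.64x5 + 0.18x6 with:
  21x1 + 13x2 + 9x3 + 4x4 + 2x5 + 1x6 ≥ 36   (protein)
  1x2 + 50x3 + 6x4 + 5x5 + 25x6 ≥ 52   (carbohydrate)
  16x4 + 39x5 + 9x6 ≥ 36   (vitamin C)
  x1, x2, x3, x4, x5, x6 ≥ 0.
At the optimum only eggs, kale, bananas are positive (tuna, quinoa, spinach = 0). There the protein, carbohydrate, vitamin C constraints are tight.
That vertex is x2 = 2.549, x5 = 0.4892, x6 = 1.88.
Hence cost = 0.46·2.549 + 0.64·0.4892 + 0.18·1.88 = £1.8240.

£1.82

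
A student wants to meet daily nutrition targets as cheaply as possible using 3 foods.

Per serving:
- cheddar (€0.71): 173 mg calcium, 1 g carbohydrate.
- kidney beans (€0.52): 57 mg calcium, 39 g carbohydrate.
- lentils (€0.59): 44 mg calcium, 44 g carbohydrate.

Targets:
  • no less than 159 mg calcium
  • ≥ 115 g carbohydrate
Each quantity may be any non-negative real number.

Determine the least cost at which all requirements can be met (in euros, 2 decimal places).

€1.53

This is a linear program. Let x1 = servings of cheddar, x2 = servings of kidney beans, x3 = servings of lentils.
Minimise 0.71x1 + 0.52x2 + 0.59x3 subject to:
  173x1 + 57x2 + 44x3 ≥ 159   (calcium)
  1x1 + 39x2 + 44x3 ≥ 115   (carbohydrate)
  x1, x2, x3 ≥ 0.
At the optimum only kidney beans is positive (cheddar, lentils = 0). The carbohydrate requirement is met with equality.
So kidney beans = 2.949 servings.
Objective = 0.52·2.949 = 1.5335.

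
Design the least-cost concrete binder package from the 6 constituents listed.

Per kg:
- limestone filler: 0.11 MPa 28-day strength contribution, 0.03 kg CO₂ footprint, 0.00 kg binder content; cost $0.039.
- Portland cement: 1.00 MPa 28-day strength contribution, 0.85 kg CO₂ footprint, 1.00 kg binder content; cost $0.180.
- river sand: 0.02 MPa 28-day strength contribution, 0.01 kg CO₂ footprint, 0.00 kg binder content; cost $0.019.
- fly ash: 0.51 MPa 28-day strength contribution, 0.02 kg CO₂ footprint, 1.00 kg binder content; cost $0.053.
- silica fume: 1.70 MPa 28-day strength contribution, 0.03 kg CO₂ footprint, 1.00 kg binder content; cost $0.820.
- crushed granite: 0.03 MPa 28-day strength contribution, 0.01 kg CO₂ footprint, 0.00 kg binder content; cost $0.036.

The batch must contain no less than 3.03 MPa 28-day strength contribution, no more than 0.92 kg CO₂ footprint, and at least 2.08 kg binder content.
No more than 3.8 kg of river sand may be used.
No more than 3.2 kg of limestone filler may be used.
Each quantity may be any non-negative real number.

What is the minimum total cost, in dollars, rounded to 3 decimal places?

$0.315

This is a linear program. Let x1 = kg of limestone filler, x2 = kg of Portland cement, x3 = kg of river sand, x4 = kg of fly ash, x5 = kg of silica fume, x6 = kg of crushed granite.
Minimise 0.039x1 + 0.18x2 + 0.019x3 + 0.053x4 + 0.82x5 + 0.036x6 subject to:
  0.11x1 + 1x2 + 0.02x3 + 0.51x4 + 1.7x5 + 0.03x6 ≥ 3.03   (28-day strength contribution)
  0.03x1 + 0.85x2 + 0.01x3 + 0.02x4 + 0.03x5 + 0.01x6 ≤ 0.92   (CO₂ footprint)
  1x2 + 1x4 + 1x5 ≥ 2.08   (binder content)
  x3 ≤ 3.8
  x1 ≤ 3.2
  x1, x2, x3, x4, x5, x6 ≥ 0.
The minimum-cost mix takes nothing from limestone filler, Portland cement, river sand, silica fume, crushed granite — only fly ash. There the 28-day strength contribution constraint is tight.
That vertex is x4 = 5.941.
Hence cost = 0.053·5.941 = $0.31487.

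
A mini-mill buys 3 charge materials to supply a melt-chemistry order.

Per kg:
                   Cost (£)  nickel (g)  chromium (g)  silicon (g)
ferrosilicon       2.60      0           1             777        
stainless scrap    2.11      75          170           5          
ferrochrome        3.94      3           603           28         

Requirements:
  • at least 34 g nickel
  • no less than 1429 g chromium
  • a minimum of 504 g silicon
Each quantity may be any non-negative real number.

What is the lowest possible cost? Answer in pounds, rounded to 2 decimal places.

Let x1 = kg of ferrosilicon, x2 = kg of stainless scrap, x3 = kg of ferrochrome.
Minimise 2.6x1 + 2.11x2 + 3.94x3 subject to:
  75x2 + 3x3 ≥ 34   (nickel)
  1x1 + 170x2 + 603x3 ≥ 1429   (chromium)
  777x1 + 5x2 + 28x3 ≥ 504   (silicon)
  x1, x2, x3 ≥ 0.
The optimal mix uses every input. Binding constraints: nickel, chromium, silicon.
Solving gives x1 = 0.56463, x2 = 0.36267, x3 = 2.2666.
Cost = 2.6·0.56463 + 2.11·0.36267 + 3.94·2.2666 = 11.1637.

£11.16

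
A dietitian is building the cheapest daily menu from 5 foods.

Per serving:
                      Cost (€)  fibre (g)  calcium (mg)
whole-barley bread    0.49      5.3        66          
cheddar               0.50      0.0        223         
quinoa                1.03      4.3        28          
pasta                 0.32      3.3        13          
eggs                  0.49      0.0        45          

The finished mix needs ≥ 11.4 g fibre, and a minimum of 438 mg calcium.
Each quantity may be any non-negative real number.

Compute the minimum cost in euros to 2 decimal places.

Set it up as a linear program. Let x1 = servings of whole-barley bread, x2 = servings of cheddar, x3 = servings of quinoa, x4 = servings of pasta, x5 = servings of eggs.
Minimise 0.49x1 + 0.5x2 + 1.03x3 + 0.32x4 + 0.49x5 with:
  5.3x1 + 4.3x3 + 3.3x4 ≥ 11.4   (fibre)
  66x1 + 223x2 + 28x3 + 13x4 + 45x5 ≥ 438   (calcium)
  x1, x2, x3, x4, x5 ≥ 0.
The minimum-cost mix takes nothing from quinoa, pasta, eggs — only whole-barley bread, cheddar. Binding constraints: fibre and calcium.
That vertex is x1 = 2.151, x2 = 1.328.
Cost = 0.49·2.151 + 0.5·1.328 = 1.7180.

€1.72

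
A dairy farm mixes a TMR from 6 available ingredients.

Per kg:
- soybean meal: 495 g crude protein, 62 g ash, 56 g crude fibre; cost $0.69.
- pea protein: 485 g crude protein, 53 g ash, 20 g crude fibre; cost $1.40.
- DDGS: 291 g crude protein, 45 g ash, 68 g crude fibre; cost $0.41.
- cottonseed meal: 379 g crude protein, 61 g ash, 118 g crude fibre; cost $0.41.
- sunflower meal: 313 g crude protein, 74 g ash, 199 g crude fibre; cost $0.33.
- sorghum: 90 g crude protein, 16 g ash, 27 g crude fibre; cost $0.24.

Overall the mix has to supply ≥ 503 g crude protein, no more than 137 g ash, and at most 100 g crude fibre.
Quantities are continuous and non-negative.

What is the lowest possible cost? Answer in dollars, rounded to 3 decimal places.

$0.633

Treat it as an LP. Let x1 = kg of soybean meal, x2 = kg of pea protein, x3 = kg of DDGS, x4 = kg of cottonseed meal, x5 = kg of sunflower meal, x6 = kg of sorghum.
min 0.69x1 + 1.4x2 + 0.41x3 + 0.41x4 + 0.33x5 + 0.24x6 subject to:
  495x1 + 485x2 + 291x3 + 379x4 + 313x5 + 90x6 ≥ 503   (crude protein)
  62x1 + 53x2 + 45x3 + 61x4 + 74x5 + 16x6 ≤ 137   (ash)
  56x1 + 20x2 + 68x3 + 118x4 + 199x5 + 27x6 ≤ 100   (crude fibre)
  x1, x2, x3, x4, x5, x6 ≥ 0.
The cheapest feasible vertex uses only soybean meal, cottonseed meal; pea protein, DDGS, sunflower meal, sorghum are not used. The crude protein and crude fibre requirements are met with equality.
So soybean meal = 0.5769 kg, cottonseed meal = 0.5737 kg.
Cost = 0.69·0.5769 + 0.41·0.5737 = 0.63328.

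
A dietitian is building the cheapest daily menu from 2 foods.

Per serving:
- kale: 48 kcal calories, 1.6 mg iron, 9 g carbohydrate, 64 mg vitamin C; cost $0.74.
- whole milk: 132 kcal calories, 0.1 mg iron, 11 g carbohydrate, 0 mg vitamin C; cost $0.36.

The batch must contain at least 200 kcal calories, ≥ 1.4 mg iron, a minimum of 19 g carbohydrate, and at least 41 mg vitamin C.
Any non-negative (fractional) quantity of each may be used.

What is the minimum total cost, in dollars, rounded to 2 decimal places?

Set it up as a linear program. Let x1 = servings of kale, x2 = servings of whole milk.
min 0.74x1 + 0.36x2 subject to:
  48x1 + 132x2 ≥ 200   (calories)
  1.6x1 + 0.1x2 ≥ 1.4   (iron)
  9x1 + 11x2 ≥ 19   (carbohydrate)
  64x1 ≥ 41   (vitamin C)
  x1, x2 ≥ 0.
Both inputs are positive at the optimum. Binding constraints: calories and iron.
Optimal quantities: kale = 0.7984 servings, whole milk = 1.225 servings.
Objective = 0.74·0.7984 + 0.36·1.225 = 1.0318.

$1.03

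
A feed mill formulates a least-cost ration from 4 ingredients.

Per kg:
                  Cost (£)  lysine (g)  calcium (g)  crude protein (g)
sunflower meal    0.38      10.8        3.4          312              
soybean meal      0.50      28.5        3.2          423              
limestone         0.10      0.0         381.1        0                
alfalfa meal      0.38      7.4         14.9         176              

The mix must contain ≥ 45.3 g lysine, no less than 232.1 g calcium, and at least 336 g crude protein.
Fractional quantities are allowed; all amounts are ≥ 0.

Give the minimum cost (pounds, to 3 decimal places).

Set it up as a linear program. Let x1 = kg of sunflower meal, x2 = kg of soybean meal, x3 = kg of limestone, x4 = kg of alfalfa meal.
min 0.38x1 + 0.5x2 + 0.1x3 + 0.38x4 s.t.:
  10.8x1 + 28.5x2 + 7.4x4 ≥ 45.3   (lysine)
  3.4x1 + 3.2x2 + 381.1x3 + 14.9x4 ≥ 232.1   (calcium)
  312x1 + 423x2 + 176x4 ≥ 336   (crude protein)
  x1, x2, x3, x4 ≥ 0.
The optimal basis is {soybean meal, limestone}; sunflower meal, alfalfa meal drop out. The lysine and calcium requirements are met with equality.
That vertex is x2 = 1.589, x3 = 0.5957.
Objective = 0.5·1.589 + 0.1·0.5957 = 0.85407.

£0.854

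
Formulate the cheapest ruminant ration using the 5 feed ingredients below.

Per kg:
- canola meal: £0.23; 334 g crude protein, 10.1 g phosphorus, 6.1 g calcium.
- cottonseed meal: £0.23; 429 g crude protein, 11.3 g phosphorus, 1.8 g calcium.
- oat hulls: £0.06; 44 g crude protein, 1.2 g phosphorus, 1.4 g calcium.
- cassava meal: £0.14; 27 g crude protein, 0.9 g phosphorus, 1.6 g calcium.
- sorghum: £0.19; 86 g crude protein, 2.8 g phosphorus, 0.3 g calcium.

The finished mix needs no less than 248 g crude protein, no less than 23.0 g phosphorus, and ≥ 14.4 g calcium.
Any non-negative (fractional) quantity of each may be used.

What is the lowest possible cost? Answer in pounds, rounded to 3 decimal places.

Let x1 = kg of canola meal, x2 = kg of cottonseed meal, x3 = kg of oat hulls, x4 = kg of cassava meal, x5 = kg of sorghum.
Minimize 0.23x1 + 0.23x2 + 0.06x3 + 0.14x4 + 0.19x5 subject to:
  334x1 + 429x2 + 44x3 + 27x4 + 86x5 ≥ 248   (crude protein)
  10.1x1 + 11.3x2 + 1.2x3 + 0.9x4 + 2.8x5 ≥ 23   (phosphorus)
  6.1x1 + 1.8x2 + 1.4x3 + 1.6x4 + 0.3x5 ≥ 14.4   (calcium)
  x1, x2, x3, x4, x5 ≥ 0.
The optimal basis is {canola meal}; cottonseed meal, oat hulls, cassava meal, sorghum drop out. Binding constraint: calcium.
Optimal quantities: canola meal = 2.361 kg.
Total cost: 0.23·2.361 = 0.54303.

£0.543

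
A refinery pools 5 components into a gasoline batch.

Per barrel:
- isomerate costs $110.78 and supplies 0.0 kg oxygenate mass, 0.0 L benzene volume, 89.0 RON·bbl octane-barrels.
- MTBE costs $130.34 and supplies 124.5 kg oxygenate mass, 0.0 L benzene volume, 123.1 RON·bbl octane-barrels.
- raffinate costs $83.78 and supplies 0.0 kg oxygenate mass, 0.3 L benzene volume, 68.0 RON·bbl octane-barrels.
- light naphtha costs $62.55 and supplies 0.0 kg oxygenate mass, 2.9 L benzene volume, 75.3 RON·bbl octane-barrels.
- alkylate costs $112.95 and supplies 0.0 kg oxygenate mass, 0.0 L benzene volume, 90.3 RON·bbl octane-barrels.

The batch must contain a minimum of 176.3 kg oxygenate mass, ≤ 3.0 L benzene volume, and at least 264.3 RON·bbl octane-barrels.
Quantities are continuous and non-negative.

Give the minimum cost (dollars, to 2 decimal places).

$262.07

Let x1 = barrels of isomerate, x2 = barrels of MTBE, x3 = barrels of raffinate, x4 = barrels of light naphtha, x5 = barrels of alkylate.
Minimise 110.78x1 + 130.34x2 + 83.78x3 + 62.55x4 + 112.95x5 subject to:
  124.5x2 ≥ 176.3   (oxygenate mass)
  0.3x3 + 2.9x4 ≤ 3   (benzene volume)
  89x1 + 123.1x2 + 68x3 + 75.3x4 + 90.3x5 ≥ 264.3   (octane-barrels)
  x1, x2, x3, x4, x5 ≥ 0.
The cheapest feasible vertex uses only MTBE, light naphtha; isomerate, raffinate, alkylate are not used. The benzene volume and octane-barrels requirements are met with equality.
That vertex is x2 = 1.5142, x4 = 1.0345.
Total cost: 130.34·1.5142 + 62.55·1.0345 = 262.0688.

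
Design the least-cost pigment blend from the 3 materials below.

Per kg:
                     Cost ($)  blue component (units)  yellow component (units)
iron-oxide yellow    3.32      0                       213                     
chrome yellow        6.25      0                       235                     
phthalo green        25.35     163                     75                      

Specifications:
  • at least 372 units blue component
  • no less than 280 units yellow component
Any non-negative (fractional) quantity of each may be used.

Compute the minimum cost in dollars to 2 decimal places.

$59.55

Treat it as an LP. Let x1 = kg of iron-oxide yellow, x2 = kg of chrome yellow, x3 = kg of phthalo green.
Minimise 3.32x1 + 6.25x2 + 25.35x3 with:
  163x3 ≥ 372   (blue component)
  213x1 + 235x2 + 75x3 ≥ 280   (yellow component)
  x1, x2, x3 ≥ 0.
The minimum-cost mix takes nothing from chrome yellow — only iron-oxide yellow, phthalo green. There the blue component and yellow component constraints are tight.
Solving gives x1 = 0.511, x3 = 2.282.
Objective = 3.32·0.511 + 25.35·2.282 = 59.5452.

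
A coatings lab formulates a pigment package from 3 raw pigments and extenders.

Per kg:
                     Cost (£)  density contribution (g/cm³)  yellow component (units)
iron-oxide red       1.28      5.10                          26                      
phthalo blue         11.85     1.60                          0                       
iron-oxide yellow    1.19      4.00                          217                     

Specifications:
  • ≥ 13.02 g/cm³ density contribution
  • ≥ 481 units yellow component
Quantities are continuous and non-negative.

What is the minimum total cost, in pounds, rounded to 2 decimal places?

£3.66

Let x1 = kg of iron-oxide red, x2 = kg of phthalo blue, x3 = kg of iron-oxide yellow.
min 1.28x1 + 11.85x2 + 1.19x3 with:
  5.1x1 + 1.6x2 + 4x3 ≥ 13.02   (density contribution)
  26x1 + 217x3 ≥ 481   (yellow component)
  x1, x2, x3 ≥ 0.
The cheapest feasible vertex uses only iron-oxide red, iron-oxide yellow; phthalo blue is not used. The density contribution and yellow component requirements are met with equality.
That vertex is x1 = 0.8989, x3 = 2.109.
Objective = 1.28·0.8989 + 1.19·2.109 = 3.6603.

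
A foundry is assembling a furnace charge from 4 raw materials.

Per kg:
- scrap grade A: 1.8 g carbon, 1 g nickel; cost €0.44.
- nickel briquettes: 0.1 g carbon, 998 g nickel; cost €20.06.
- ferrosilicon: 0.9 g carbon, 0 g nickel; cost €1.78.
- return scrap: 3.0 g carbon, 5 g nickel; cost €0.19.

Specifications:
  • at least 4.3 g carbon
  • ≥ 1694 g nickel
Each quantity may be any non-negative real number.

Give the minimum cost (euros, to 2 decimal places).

€34.17

Set it up as a linear program. Let x1 = kg of scrap grade A, x2 = kg of nickel briquettes, x3 = kg of ferrosilicon, x4 = kg of return scrap.
Minimize 0.44x1 + 20.06x2 + 1.78x3 + 0.19x4 with:
  1.8x1 + 0.1x2 + 0.9x3 + 3x4 ≥ 4.3   (carbon)
  1x1 + 998x2 + 5x4 ≥ 1694   (nickel)
  x1, x2, x3, x4 ≥ 0.
The minimum-cost mix takes nothing from scrap grade A, ferrosilicon — only nickel briquettes, return scrap. There the carbon and nickel constraints are tight.
Optimal quantities: nickel briquettes = 1.6905 kg, return scrap = 1.377 kg.
Hence cost = 20.06·1.6905 + 0.19·1.377 = €34.1731.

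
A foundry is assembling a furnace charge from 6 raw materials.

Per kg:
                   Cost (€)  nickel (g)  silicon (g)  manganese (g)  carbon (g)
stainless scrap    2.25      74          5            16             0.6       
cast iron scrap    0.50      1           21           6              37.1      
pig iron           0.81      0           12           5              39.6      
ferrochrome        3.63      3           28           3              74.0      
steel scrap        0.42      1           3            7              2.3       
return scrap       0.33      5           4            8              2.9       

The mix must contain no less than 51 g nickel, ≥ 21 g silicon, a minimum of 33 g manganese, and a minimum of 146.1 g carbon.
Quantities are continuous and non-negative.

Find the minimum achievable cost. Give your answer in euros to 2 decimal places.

€3.40

Treat it as an LP. Let x1 = kg of stainless scrap, x2 = kg of cast iron scrap, x3 = kg of pig iron, x4 = kg of ferrochrome, x5 = kg of steel scrap, x6 = kg of return scrap.
min 2.25x1 + 0.5x2 + 0.81x3 + 3.63x4 + 0.42x5 + 0.33x6 subject to:
  74x1 + 1x2 + 3x4 + 1x5 + 5x6 ≥ 51   (nickel)
  5x1 + 21x2 + 12x3 + 28x4 + 3x5 + 4x6 ≥ 21   (silicon)
  16x1 + 6x2 + 5x3 + 3x4 + 7x5 + 8x6 ≥ 33   (manganese)
  0.6x1 + 37.1x2 + 39.6x3 + 74x4 + 2.3x5 + 2.9x6 ≥ 146.1   (carbon)
  x1, x2, x3, x4, x5, x6 ≥ 0.
At the optimum only stainless scrap, cast iron scrap are positive (pig iron, ferrochrome, steel scrap, return scrap = 0). There the nickel and carbon constraints are tight.
Optimal quantities: stainless scrap = 0.6361 kg, cast iron scrap = 3.928 kg.
Cost = 2.25·0.6361 + 0.5·3.928 = 3.3952.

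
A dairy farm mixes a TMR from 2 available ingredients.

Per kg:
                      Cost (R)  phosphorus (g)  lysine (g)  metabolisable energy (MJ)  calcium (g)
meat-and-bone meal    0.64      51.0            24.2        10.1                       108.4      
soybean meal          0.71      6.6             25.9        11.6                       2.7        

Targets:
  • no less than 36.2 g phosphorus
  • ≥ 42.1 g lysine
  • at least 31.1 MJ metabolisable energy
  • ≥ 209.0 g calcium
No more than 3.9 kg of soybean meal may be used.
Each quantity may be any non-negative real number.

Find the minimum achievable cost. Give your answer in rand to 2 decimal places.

R1.95

Let x1 = kg of meat-and-bone meal, x2 = kg of soybean meal.
min 0.64x1 + 0.71x2 subject to:
  51x1 + 6.6x2 ≥ 36.2   (phosphorus)
  24.2x1 + 25.9x2 ≥ 42.1   (lysine)
  10.1x1 + 11.6x2 ≥ 31.1   (metabolisable energy)
  108.4x1 + 2.7x2 ≥ 209   (calcium)
  x2 ≤ 3.9
  x1, x2 ≥ 0.
Both inputs are positive at the optimum. The metabolisable energy and calcium requirements are met with equality.
Optimal quantities: meat-and-bone meal = 1.903 kg, soybean meal = 1.025 kg.
Objective = 0.64·1.903 + 0.71·1.025 = 1.9457.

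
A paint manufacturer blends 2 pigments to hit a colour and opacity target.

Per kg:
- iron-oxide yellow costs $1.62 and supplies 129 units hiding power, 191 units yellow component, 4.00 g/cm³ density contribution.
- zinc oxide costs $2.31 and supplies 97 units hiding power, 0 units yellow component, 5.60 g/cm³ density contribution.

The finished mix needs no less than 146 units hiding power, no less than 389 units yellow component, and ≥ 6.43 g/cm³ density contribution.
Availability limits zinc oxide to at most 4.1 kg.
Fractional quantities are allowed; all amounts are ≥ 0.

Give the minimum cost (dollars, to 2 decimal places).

Set it up as a linear program. Let x1 = kg of iron-oxide yellow, x2 = kg of zinc oxide.
Minimize 1.62x1 + 2.31x2 s.t.:
  129x1 + 97x2 ≥ 146   (hiding power)
  191x1 ≥ 389   (yellow component)
  4x1 + 5.6x2 ≥ 6.43   (density contribution)
  x2 ≤ 4.1
  x1, x2 ≥ 0.
At the optimum only iron-oxide yellow is positive (zinc oxide = 0). The yellow component requirement is met with equality.
Optimal quantities: iron-oxide yellow = 2.037 kg.
Cost = 1.62·2.037 = 3.2999.

$3.30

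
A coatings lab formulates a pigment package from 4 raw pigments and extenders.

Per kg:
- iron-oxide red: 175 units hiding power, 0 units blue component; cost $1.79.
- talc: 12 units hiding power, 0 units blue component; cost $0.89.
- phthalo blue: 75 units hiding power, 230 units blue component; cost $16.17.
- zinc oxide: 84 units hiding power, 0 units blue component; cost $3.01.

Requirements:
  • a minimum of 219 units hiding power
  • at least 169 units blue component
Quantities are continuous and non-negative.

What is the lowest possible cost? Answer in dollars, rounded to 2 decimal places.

$13.56

This is a linear program. Let x1 = kg of iron-oxide red, x2 = kg of talc, x3 = kg of phthalo blue, x4 = kg of zinc oxide.
min 1.79x1 + 0.89x2 + 16.17x3 + 3.01x4 subject to:
  175x1 + 12x2 + 75x3 + 84x4 ≥ 219   (hiding power)
  230x3 ≥ 169   (blue component)
  x1, x2, x3, x4 ≥ 0.
The minimum-cost mix takes nothing from talc, zinc oxide — only iron-oxide red, phthalo blue. Binding constraints: hiding power and blue component.
Solving gives x1 = 0.9365, x3 = 0.7348.
Objective = 1.79·0.9365 + 16.17·0.7348 = 13.5581.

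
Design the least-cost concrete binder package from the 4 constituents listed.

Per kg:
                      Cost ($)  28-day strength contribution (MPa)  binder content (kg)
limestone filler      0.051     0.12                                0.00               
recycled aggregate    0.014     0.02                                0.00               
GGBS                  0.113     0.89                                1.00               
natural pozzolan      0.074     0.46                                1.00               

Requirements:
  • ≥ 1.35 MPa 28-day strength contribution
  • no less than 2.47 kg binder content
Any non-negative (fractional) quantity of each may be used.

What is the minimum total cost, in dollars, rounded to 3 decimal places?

Let x1 = kg of limestone filler, x2 = kg of recycled aggregate, x3 = kg of GGBS, x4 = kg of natural pozzolan.
min 0.051x1 + 0.014x2 + 0.113x3 + 0.074x4 with:
  0.12x1 + 0.02x2 + 0.89x3 + 0.46x4 ≥ 1.35   (28-day strength contribution)
  1x3 + 1x4 ≥ 2.47   (binder content)
  x1, x2, x3, x4 ≥ 0.
The cheapest feasible vertex uses only GGBS, natural pozzolan; limestone filler, recycled aggregate are not used. The 28-day strength contribution and binder content requirements are met with equality.
That vertex is x3 = 0.4972, x4 = 1.973.
Hence cost = 0.113·0.4972 + 0.074·1.973 = $0.20219.

$0.202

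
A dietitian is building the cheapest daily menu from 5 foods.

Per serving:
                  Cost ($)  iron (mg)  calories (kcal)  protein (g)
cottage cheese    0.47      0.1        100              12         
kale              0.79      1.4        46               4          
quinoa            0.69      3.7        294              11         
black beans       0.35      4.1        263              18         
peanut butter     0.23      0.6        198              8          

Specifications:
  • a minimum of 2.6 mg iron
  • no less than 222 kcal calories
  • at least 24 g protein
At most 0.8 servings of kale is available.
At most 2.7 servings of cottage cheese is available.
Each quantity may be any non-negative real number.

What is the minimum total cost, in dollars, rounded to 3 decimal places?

Set it up as a linear program. Let x1 = servings of cottage cheese, x2 = servings of kale, x3 = servings of quinoa, x4 = servings of black beans, x5 = servings of peanut butter.
Minimise 0.47x1 + 0.79x2 + 0.69x3 + 0.35x4 + 0.23x5 with:
  0.1x1 + 1.4x2 + 3.7x3 + 4.1x4 + 0.6x5 ≥ 2.6   (iron)
  100x1 + 46x2 + 294x3 + 263x4 + 198x5 ≥ 222   (calories)
  12x1 + 4x2 + 11x3 + 18x4 + 8x5 ≥ 24   (protein)
  x2 ≤ 0.8
  x1 ≤ 2.7
  x1, x2, x3, x4, x5 ≥ 0.
At the optimum only black beans is positive (cottage cheese, kale, quinoa, peanut butter = 0). Binding constraint: protein.
Solving gives x4 = 1.333.
Cost = 0.35·1.333 = 0.46655.

$0.467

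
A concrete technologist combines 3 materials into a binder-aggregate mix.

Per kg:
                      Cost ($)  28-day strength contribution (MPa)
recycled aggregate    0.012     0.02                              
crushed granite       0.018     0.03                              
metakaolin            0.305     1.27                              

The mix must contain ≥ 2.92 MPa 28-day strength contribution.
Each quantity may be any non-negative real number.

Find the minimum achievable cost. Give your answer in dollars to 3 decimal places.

$0.701

Let x1 = kg of recycled aggregate, x2 = kg of crushed granite, x3 = kg of metakaolin.
Minimise 0.012x1 + 0.018x2 + 0.305x3 with:
  0.02x1 + 0.03x2 + 1.27x3 ≥ 2.92   (28-day strength contribution)
  x1, x2, x3 ≥ 0.
At the optimum only metakaolin is positive (recycled aggregate, crushed granite = 0). There the 28-day strength contribution constraint is tight.
That vertex is x3 = 2.299.
Total cost: 0.305·2.299 = 0.70120.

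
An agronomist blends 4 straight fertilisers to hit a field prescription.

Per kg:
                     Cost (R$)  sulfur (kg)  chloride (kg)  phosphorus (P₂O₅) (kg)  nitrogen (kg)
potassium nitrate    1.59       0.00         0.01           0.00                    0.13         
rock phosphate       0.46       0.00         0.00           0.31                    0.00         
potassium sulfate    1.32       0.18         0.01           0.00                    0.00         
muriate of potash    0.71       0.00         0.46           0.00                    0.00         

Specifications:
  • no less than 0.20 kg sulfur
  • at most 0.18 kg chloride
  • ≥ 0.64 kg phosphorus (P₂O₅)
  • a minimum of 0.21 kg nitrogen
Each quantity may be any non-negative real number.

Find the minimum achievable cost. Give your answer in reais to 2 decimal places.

R$4.98

Set it up as a linear program. Let x1 = kg of potassium nitrate, x2 = kg of rock phosphate, x3 = kg of potassium sulfate, x4 = kg of muriate of potash.
Minimise 1.59x1 + 0.46x2 + 1.32x3 + 0.71x4 s.t.:
  0.18x3 ≥ 0.2   (sulfur)
  0.01x1 + 0.01x3 + 0.46x4 ≤ 0.18   (chloride)
  0.31x2 ≥ 0.64   (phosphorus (P₂O₅))
  0.13x1 ≥ 0.21   (nitrogen)
  x1, x2, x3, x4 ≥ 0.
At the optimum only potassium nitrate, rock phosphate, potassium sulfate are positive (muriate of potash = 0). The sulfur, phosphorus (P₂O₅), nitrogen requirements are met with equality.
Optimal quantities: potassium nitrate = 1.615 kg, rock phosphate = 2.065 kg, potassium sulfate = 1.111 kg.
Total cost: 1.59·1.615 + 0.46·2.065 + 1.32·1.111 = 4.9843.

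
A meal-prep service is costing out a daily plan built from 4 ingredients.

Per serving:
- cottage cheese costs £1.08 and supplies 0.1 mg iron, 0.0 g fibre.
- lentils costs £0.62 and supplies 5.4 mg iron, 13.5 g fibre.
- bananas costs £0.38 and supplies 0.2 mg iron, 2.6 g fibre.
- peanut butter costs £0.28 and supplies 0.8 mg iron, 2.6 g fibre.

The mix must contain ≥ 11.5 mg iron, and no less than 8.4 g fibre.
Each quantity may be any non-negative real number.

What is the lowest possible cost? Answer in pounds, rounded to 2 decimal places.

£1.32

Set it up as a linear program. Let x1 = servings of cottage cheese, x2 = servings of lentils, x3 = servings of bananas, x4 = servings of peanut butter.
Minimize 1.08x1 + 0.62x2 + 0.38x3 + 0.28x4 s.t.:
  0.1x1 + 5.4x2 + 0.2x3 + 0.8x4 ≥ 11.5   (iron)
  13.5x2 + 2.6x3 + 2.6x4 ≥ 8.4   (fibre)
  x1, x2, x3, x4 ≥ 0.
The cheapest feasible vertex uses only lentils; cottage cheese, bananas, peanut butter are not used. The iron requirement is met with equality.
So lentils = 2.13 servings.
Hence cost = 0.62·2.13 = £1.3206.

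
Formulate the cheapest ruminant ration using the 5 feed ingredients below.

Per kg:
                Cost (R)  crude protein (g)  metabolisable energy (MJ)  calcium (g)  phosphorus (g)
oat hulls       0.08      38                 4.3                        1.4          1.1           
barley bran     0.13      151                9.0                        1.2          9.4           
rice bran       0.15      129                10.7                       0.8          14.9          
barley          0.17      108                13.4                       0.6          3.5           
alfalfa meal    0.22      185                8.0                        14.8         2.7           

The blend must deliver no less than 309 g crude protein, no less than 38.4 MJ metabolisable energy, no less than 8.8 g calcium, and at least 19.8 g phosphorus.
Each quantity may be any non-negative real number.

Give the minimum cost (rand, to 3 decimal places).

R0.554

Set it up as a linear program. Let x1 = kg of oat hulls, x2 = kg of barley bran, x3 = kg of rice bran, x4 = kg of barley, x5 = kg of alfalfa meal.
Minimize 0.08x1 + 0.13x2 + 0.15x3 + 0.17x4 + 0.22x5 subject to:
  38x1 + 151x2 + 129x3 + 108x4 + 185x5 ≥ 309   (crude protein)
  4.3x1 + 9x2 + 10.7x3 + 13.4x4 + 8x5 ≥ 38.4   (metabolisable energy)
  1.4x1 + 1.2x2 + 0.8x3 + 0.6x4 + 14.8x5 ≥ 8.8   (calcium)
  1.1x1 + 9.4x2 + 14.9x3 + 3.5x4 + 2.7x5 ≥ 19.8   (phosphorus)
  x1, x2, x3, x4, x5 ≥ 0.
At the optimum only rice bran, barley, alfalfa meal are positive (oat hulls, barley bran = 0). The metabolisable energy, calcium, phosphorus requirements are met with equality.
That vertex is x3 = 0.7833, x4 = 1.958, x5 = 0.4729.
Hence cost = 0.15·0.7833 + 0.17·1.958 + 0.22·0.4729 = R0.55439.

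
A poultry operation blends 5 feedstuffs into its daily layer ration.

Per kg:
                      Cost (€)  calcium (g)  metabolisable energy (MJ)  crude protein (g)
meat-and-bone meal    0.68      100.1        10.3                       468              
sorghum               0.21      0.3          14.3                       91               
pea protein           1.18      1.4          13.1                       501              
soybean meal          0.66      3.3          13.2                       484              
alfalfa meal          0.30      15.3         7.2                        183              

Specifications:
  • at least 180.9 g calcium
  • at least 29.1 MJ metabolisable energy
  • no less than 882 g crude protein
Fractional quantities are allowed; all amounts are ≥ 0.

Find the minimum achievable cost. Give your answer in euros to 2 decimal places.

Let x1 = kg of meat-and-bone meal, x2 = kg of sorghum, x3 = kg of pea protein, x4 = kg of soybean meal, x5 = kg of alfalfa meal.
min 0.68x1 + 0.21x2 + 1.18x3 + 0.66x4 + 0.3x5 subject to:
  100.1x1 + 0.3x2 + 1.4x3 + 3.3x4 + 15.3x5 ≥ 180.9   (calcium)
  10.3x1 + 14.3x2 + 13.1x3 + 13.2x4 + 7.2x5 ≥ 29.1   (metabolisable energy)
  468x1 + 91x2 + 501x3 + 484x4 + 183x5 ≥ 882   (crude protein)
  x1, x2, x3, x4, x5 ≥ 0.
The minimum-cost mix takes nothing from pea protein, soybean meal, alfalfa meal — only meat-and-bone meal, sorghum. The calcium and metabolisable energy requirements are met with equality.
Solving gives x1 = 1.805, x2 = 0.7349.
Hence cost = 0.68·1.805 + 0.21·0.7349 = €1.3817.

€1.38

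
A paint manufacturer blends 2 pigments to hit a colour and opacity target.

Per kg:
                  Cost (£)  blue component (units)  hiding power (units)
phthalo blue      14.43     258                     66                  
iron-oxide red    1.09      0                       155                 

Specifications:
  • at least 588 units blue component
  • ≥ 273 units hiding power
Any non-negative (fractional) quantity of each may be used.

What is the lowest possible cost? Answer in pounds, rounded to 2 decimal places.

This is a linear program. Let x1 = kg of phthalo blue, x2 = kg of iron-oxide red.
Minimize 14.43x1 + 1.09x2 s.t.:
  258x1 ≥ 588   (blue component)
  66x1 + 155x2 ≥ 273   (hiding power)
  x1, x2 ≥ 0.
Both inputs are positive at the optimum. The blue component and hiding power requirements are met with equality.
That vertex is x1 = 2.279, x2 = 0.7908.
Total cost: 14.43·2.279 + 1.09·0.7908 = 33.7479.

£33.75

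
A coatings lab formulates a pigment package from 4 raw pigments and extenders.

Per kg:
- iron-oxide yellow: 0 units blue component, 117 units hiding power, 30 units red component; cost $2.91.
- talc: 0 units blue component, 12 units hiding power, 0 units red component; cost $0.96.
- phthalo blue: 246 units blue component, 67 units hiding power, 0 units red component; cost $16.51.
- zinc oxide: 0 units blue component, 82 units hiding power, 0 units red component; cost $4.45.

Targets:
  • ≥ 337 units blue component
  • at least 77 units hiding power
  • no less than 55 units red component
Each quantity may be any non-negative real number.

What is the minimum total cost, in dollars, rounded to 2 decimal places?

$27.95

Let x1 = kg of iron-oxide yellow, x2 = kg of talc, x3 = kg of phthalo blue, x4 = kg of zinc oxide.
min 2.91x1 + 0.96x2 + 16.51x3 + 4.45x4 subject to:
  246x3 ≥ 337   (blue component)
  117x1 + 12x2 + 67x3 + 82x4 ≥ 77   (hiding power)
  30x1 ≥ 55   (red component)
  x1, x2, x3, x4 ≥ 0.
The cheapest feasible vertex uses only iron-oxide yellow, phthalo blue; talc, zinc oxide are not used. The blue component and red component requirements are met with equality.
Solving gives x1 = 1.833, x3 = 1.37.
Hence cost = 2.91·1.833 + 16.51·1.37 = $27.9527.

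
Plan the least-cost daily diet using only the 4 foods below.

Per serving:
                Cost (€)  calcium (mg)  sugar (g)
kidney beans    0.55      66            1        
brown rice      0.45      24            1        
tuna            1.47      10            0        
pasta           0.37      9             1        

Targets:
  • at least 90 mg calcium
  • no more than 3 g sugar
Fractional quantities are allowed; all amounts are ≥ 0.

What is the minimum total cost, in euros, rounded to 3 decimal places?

Let x1 = servings of kidney beans, x2 = servings of brown rice, x3 = servings of tuna, x4 = servings of pasta.
Minimise 0.55x1 + 0.45x2 + 1.47x3 + 0.37x4 s.t.:
  66x1 + 24x2 + 10x3 + 9x4 ≥ 90   (calcium)
  1x1 + 1x2 + 1x4 ≤ 3   (sugar)
  x1, x2, x3, x4 ≥ 0.
The minimum-cost mix takes nothing from brown rice, tuna, pasta — only kidney beans. Binding constraint: calcium.
That vertex is x1 = 1.364.
Cost = 0.55·1.364 = 0.75020.

€0.750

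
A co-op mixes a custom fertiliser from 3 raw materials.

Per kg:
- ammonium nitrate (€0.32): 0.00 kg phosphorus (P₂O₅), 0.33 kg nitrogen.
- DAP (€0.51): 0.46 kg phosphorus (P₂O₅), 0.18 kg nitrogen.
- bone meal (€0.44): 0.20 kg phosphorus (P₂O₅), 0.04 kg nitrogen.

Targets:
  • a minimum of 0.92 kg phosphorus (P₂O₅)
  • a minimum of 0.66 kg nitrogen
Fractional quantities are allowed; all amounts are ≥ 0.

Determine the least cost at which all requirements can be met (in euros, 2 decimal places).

Let x1 = kg of ammonium nitrate, x2 = kg of DAP, x3 = kg of bone meal.
Minimise 0.32x1 + 0.51x2 + 0.44x3 subject to:
  0.46x2 + 0.2x3 ≥ 0.92   (phosphorus (P₂O₅))
  0.33x1 + 0.18x2 + 0.04x3 ≥ 0.66   (nitrogen)
  x1, x2, x3 ≥ 0.
At the optimum only ammonium nitrate, DAP are positive (bone meal = 0). The phosphorus (P₂O₅) and nitrogen requirements are met with equality.
That vertex is x1 = 0.9091, x2 = 2.
Hence cost = 0.32·0.9091 + 0.51·2 = €1.3109.

€1.31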